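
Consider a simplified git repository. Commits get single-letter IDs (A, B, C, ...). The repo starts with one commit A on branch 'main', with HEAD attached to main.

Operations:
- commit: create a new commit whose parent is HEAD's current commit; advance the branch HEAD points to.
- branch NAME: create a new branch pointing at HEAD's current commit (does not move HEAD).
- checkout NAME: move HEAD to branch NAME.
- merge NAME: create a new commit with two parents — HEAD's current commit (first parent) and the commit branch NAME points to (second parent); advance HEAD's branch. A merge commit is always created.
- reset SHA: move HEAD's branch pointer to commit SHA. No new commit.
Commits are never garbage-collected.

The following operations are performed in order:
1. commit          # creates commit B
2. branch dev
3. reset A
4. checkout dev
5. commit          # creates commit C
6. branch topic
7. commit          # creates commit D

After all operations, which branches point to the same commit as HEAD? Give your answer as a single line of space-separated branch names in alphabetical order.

Answer: dev

Derivation:
After op 1 (commit): HEAD=main@B [main=B]
After op 2 (branch): HEAD=main@B [dev=B main=B]
After op 3 (reset): HEAD=main@A [dev=B main=A]
After op 4 (checkout): HEAD=dev@B [dev=B main=A]
After op 5 (commit): HEAD=dev@C [dev=C main=A]
After op 6 (branch): HEAD=dev@C [dev=C main=A topic=C]
After op 7 (commit): HEAD=dev@D [dev=D main=A topic=C]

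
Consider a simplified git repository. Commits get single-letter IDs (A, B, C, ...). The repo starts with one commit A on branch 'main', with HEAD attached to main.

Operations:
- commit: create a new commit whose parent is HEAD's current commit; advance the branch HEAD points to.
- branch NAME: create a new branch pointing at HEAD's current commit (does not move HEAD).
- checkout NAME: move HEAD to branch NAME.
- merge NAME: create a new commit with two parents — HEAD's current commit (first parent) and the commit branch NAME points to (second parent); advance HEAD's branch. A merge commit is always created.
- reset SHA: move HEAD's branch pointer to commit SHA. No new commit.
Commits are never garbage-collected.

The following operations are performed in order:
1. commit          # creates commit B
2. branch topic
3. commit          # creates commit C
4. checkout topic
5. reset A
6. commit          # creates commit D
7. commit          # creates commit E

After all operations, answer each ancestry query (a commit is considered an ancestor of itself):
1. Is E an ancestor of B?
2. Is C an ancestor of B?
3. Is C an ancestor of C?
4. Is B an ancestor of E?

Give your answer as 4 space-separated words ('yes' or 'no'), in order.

After op 1 (commit): HEAD=main@B [main=B]
After op 2 (branch): HEAD=main@B [main=B topic=B]
After op 3 (commit): HEAD=main@C [main=C topic=B]
After op 4 (checkout): HEAD=topic@B [main=C topic=B]
After op 5 (reset): HEAD=topic@A [main=C topic=A]
After op 6 (commit): HEAD=topic@D [main=C topic=D]
After op 7 (commit): HEAD=topic@E [main=C topic=E]
ancestors(B) = {A,B}; E in? no
ancestors(B) = {A,B}; C in? no
ancestors(C) = {A,B,C}; C in? yes
ancestors(E) = {A,D,E}; B in? no

Answer: no no yes no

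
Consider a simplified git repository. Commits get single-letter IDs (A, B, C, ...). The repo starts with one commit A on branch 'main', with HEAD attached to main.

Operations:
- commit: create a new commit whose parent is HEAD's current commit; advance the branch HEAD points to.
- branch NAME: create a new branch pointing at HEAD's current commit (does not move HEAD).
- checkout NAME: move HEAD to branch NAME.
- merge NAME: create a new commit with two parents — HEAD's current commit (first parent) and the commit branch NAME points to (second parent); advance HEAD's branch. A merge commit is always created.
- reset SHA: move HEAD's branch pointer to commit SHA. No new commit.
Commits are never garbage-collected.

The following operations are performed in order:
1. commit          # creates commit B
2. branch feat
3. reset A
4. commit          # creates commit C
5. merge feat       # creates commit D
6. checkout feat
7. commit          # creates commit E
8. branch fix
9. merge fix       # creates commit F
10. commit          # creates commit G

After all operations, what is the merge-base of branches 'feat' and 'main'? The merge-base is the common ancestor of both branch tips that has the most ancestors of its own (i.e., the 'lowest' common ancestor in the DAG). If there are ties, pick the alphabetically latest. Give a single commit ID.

Answer: B

Derivation:
After op 1 (commit): HEAD=main@B [main=B]
After op 2 (branch): HEAD=main@B [feat=B main=B]
After op 3 (reset): HEAD=main@A [feat=B main=A]
After op 4 (commit): HEAD=main@C [feat=B main=C]
After op 5 (merge): HEAD=main@D [feat=B main=D]
After op 6 (checkout): HEAD=feat@B [feat=B main=D]
After op 7 (commit): HEAD=feat@E [feat=E main=D]
After op 8 (branch): HEAD=feat@E [feat=E fix=E main=D]
After op 9 (merge): HEAD=feat@F [feat=F fix=E main=D]
After op 10 (commit): HEAD=feat@G [feat=G fix=E main=D]
ancestors(feat=G): ['A', 'B', 'E', 'F', 'G']
ancestors(main=D): ['A', 'B', 'C', 'D']
common: ['A', 'B']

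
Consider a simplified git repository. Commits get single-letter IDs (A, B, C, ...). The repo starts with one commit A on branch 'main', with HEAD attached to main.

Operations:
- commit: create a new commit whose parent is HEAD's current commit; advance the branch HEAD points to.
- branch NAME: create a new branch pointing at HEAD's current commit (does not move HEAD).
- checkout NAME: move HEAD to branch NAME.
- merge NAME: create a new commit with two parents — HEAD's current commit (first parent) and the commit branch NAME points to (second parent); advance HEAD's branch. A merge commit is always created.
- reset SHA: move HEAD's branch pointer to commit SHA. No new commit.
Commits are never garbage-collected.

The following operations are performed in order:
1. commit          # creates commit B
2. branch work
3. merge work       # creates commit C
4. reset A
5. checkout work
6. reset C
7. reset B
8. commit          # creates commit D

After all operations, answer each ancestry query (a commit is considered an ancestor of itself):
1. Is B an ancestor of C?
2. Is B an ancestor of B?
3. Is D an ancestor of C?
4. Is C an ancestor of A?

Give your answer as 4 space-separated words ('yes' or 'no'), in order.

After op 1 (commit): HEAD=main@B [main=B]
After op 2 (branch): HEAD=main@B [main=B work=B]
After op 3 (merge): HEAD=main@C [main=C work=B]
After op 4 (reset): HEAD=main@A [main=A work=B]
After op 5 (checkout): HEAD=work@B [main=A work=B]
After op 6 (reset): HEAD=work@C [main=A work=C]
After op 7 (reset): HEAD=work@B [main=A work=B]
After op 8 (commit): HEAD=work@D [main=A work=D]
ancestors(C) = {A,B,C}; B in? yes
ancestors(B) = {A,B}; B in? yes
ancestors(C) = {A,B,C}; D in? no
ancestors(A) = {A}; C in? no

Answer: yes yes no no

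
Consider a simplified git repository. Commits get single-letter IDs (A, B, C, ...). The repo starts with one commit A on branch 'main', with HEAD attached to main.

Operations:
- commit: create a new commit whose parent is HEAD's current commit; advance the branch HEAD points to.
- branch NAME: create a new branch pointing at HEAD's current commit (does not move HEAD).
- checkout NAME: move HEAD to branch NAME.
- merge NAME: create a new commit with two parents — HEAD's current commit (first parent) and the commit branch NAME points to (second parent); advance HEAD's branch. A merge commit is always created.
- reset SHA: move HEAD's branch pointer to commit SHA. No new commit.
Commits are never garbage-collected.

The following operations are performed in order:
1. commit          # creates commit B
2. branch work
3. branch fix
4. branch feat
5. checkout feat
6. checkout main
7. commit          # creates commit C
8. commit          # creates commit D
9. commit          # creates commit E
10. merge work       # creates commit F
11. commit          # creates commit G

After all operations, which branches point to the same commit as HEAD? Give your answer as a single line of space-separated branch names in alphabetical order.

After op 1 (commit): HEAD=main@B [main=B]
After op 2 (branch): HEAD=main@B [main=B work=B]
After op 3 (branch): HEAD=main@B [fix=B main=B work=B]
After op 4 (branch): HEAD=main@B [feat=B fix=B main=B work=B]
After op 5 (checkout): HEAD=feat@B [feat=B fix=B main=B work=B]
After op 6 (checkout): HEAD=main@B [feat=B fix=B main=B work=B]
After op 7 (commit): HEAD=main@C [feat=B fix=B main=C work=B]
After op 8 (commit): HEAD=main@D [feat=B fix=B main=D work=B]
After op 9 (commit): HEAD=main@E [feat=B fix=B main=E work=B]
After op 10 (merge): HEAD=main@F [feat=B fix=B main=F work=B]
After op 11 (commit): HEAD=main@G [feat=B fix=B main=G work=B]

Answer: main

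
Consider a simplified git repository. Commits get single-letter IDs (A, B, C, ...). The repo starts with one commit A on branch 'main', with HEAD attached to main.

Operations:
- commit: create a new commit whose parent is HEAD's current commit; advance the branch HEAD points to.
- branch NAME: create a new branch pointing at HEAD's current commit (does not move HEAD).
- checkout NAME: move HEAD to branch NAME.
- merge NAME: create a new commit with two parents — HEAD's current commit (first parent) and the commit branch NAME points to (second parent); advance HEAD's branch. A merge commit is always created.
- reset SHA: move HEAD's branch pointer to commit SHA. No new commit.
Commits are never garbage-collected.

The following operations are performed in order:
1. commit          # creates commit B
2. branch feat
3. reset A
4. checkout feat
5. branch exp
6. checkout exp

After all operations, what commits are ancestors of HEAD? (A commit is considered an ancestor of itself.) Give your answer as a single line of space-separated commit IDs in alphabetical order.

After op 1 (commit): HEAD=main@B [main=B]
After op 2 (branch): HEAD=main@B [feat=B main=B]
After op 3 (reset): HEAD=main@A [feat=B main=A]
After op 4 (checkout): HEAD=feat@B [feat=B main=A]
After op 5 (branch): HEAD=feat@B [exp=B feat=B main=A]
After op 6 (checkout): HEAD=exp@B [exp=B feat=B main=A]

Answer: A B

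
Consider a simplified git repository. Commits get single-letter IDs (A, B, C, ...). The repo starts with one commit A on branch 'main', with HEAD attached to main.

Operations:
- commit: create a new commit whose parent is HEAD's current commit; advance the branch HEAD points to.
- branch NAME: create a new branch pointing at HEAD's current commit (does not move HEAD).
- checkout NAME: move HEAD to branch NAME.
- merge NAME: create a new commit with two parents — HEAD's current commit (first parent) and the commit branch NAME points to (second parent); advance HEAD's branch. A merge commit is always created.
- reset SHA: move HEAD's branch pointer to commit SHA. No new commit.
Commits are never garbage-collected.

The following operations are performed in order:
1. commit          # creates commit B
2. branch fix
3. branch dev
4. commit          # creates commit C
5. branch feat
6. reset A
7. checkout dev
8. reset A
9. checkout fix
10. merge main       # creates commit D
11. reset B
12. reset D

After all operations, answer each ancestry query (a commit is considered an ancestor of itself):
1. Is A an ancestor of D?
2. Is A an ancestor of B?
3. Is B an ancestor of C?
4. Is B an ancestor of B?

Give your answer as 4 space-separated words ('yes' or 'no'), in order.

Answer: yes yes yes yes

Derivation:
After op 1 (commit): HEAD=main@B [main=B]
After op 2 (branch): HEAD=main@B [fix=B main=B]
After op 3 (branch): HEAD=main@B [dev=B fix=B main=B]
After op 4 (commit): HEAD=main@C [dev=B fix=B main=C]
After op 5 (branch): HEAD=main@C [dev=B feat=C fix=B main=C]
After op 6 (reset): HEAD=main@A [dev=B feat=C fix=B main=A]
After op 7 (checkout): HEAD=dev@B [dev=B feat=C fix=B main=A]
After op 8 (reset): HEAD=dev@A [dev=A feat=C fix=B main=A]
After op 9 (checkout): HEAD=fix@B [dev=A feat=C fix=B main=A]
After op 10 (merge): HEAD=fix@D [dev=A feat=C fix=D main=A]
After op 11 (reset): HEAD=fix@B [dev=A feat=C fix=B main=A]
After op 12 (reset): HEAD=fix@D [dev=A feat=C fix=D main=A]
ancestors(D) = {A,B,D}; A in? yes
ancestors(B) = {A,B}; A in? yes
ancestors(C) = {A,B,C}; B in? yes
ancestors(B) = {A,B}; B in? yes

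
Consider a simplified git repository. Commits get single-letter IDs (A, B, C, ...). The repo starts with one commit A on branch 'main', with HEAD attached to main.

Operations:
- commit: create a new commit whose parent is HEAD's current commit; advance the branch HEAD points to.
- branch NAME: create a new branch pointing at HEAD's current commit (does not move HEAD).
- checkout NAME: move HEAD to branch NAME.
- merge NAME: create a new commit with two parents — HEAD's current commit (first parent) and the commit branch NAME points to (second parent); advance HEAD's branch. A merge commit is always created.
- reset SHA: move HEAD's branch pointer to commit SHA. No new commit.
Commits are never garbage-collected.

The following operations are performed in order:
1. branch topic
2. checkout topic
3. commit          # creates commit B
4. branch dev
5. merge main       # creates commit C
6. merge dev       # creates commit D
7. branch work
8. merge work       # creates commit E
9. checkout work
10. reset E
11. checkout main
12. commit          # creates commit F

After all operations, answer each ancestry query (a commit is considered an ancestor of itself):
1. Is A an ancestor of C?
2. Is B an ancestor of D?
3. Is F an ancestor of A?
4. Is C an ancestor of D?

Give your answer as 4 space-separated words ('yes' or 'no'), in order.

After op 1 (branch): HEAD=main@A [main=A topic=A]
After op 2 (checkout): HEAD=topic@A [main=A topic=A]
After op 3 (commit): HEAD=topic@B [main=A topic=B]
After op 4 (branch): HEAD=topic@B [dev=B main=A topic=B]
After op 5 (merge): HEAD=topic@C [dev=B main=A topic=C]
After op 6 (merge): HEAD=topic@D [dev=B main=A topic=D]
After op 7 (branch): HEAD=topic@D [dev=B main=A topic=D work=D]
After op 8 (merge): HEAD=topic@E [dev=B main=A topic=E work=D]
After op 9 (checkout): HEAD=work@D [dev=B main=A topic=E work=D]
After op 10 (reset): HEAD=work@E [dev=B main=A topic=E work=E]
After op 11 (checkout): HEAD=main@A [dev=B main=A topic=E work=E]
After op 12 (commit): HEAD=main@F [dev=B main=F topic=E work=E]
ancestors(C) = {A,B,C}; A in? yes
ancestors(D) = {A,B,C,D}; B in? yes
ancestors(A) = {A}; F in? no
ancestors(D) = {A,B,C,D}; C in? yes

Answer: yes yes no yes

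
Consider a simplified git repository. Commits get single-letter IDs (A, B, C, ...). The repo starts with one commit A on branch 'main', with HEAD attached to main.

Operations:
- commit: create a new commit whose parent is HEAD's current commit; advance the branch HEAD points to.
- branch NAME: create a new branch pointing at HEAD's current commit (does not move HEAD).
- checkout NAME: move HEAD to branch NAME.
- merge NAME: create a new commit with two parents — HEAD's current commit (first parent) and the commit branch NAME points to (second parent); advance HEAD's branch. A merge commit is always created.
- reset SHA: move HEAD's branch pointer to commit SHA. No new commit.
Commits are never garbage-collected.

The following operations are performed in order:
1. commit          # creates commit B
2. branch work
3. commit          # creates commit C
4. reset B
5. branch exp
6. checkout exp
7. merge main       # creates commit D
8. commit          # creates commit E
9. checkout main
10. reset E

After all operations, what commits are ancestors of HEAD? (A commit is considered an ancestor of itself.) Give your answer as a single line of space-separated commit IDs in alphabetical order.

Answer: A B D E

Derivation:
After op 1 (commit): HEAD=main@B [main=B]
After op 2 (branch): HEAD=main@B [main=B work=B]
After op 3 (commit): HEAD=main@C [main=C work=B]
After op 4 (reset): HEAD=main@B [main=B work=B]
After op 5 (branch): HEAD=main@B [exp=B main=B work=B]
After op 6 (checkout): HEAD=exp@B [exp=B main=B work=B]
After op 7 (merge): HEAD=exp@D [exp=D main=B work=B]
After op 8 (commit): HEAD=exp@E [exp=E main=B work=B]
After op 9 (checkout): HEAD=main@B [exp=E main=B work=B]
After op 10 (reset): HEAD=main@E [exp=E main=E work=B]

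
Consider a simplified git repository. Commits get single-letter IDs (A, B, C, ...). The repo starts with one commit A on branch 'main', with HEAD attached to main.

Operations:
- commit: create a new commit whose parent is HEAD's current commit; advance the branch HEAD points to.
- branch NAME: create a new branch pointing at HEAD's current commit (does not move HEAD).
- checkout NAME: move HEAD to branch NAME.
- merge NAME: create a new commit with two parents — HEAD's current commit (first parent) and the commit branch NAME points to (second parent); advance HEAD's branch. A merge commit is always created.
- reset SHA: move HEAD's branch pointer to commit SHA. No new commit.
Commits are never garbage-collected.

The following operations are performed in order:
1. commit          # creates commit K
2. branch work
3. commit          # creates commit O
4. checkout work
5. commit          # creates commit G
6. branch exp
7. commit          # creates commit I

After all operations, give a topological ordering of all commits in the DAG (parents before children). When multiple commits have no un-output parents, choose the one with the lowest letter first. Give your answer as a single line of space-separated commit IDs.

After op 1 (commit): HEAD=main@K [main=K]
After op 2 (branch): HEAD=main@K [main=K work=K]
After op 3 (commit): HEAD=main@O [main=O work=K]
After op 4 (checkout): HEAD=work@K [main=O work=K]
After op 5 (commit): HEAD=work@G [main=O work=G]
After op 6 (branch): HEAD=work@G [exp=G main=O work=G]
After op 7 (commit): HEAD=work@I [exp=G main=O work=I]
commit A: parents=[]
commit G: parents=['K']
commit I: parents=['G']
commit K: parents=['A']
commit O: parents=['K']

Answer: A K G I O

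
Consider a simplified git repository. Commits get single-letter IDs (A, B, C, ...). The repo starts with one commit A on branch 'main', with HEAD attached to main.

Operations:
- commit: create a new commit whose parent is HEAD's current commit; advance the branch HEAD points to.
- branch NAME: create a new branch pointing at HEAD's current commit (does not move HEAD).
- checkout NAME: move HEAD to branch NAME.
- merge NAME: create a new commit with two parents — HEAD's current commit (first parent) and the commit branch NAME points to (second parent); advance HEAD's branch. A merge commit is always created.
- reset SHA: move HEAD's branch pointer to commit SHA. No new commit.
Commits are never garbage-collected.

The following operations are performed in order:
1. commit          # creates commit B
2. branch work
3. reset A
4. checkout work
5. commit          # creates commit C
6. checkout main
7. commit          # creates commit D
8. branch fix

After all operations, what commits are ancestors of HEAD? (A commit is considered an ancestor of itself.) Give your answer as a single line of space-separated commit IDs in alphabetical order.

After op 1 (commit): HEAD=main@B [main=B]
After op 2 (branch): HEAD=main@B [main=B work=B]
After op 3 (reset): HEAD=main@A [main=A work=B]
After op 4 (checkout): HEAD=work@B [main=A work=B]
After op 5 (commit): HEAD=work@C [main=A work=C]
After op 6 (checkout): HEAD=main@A [main=A work=C]
After op 7 (commit): HEAD=main@D [main=D work=C]
After op 8 (branch): HEAD=main@D [fix=D main=D work=C]

Answer: A D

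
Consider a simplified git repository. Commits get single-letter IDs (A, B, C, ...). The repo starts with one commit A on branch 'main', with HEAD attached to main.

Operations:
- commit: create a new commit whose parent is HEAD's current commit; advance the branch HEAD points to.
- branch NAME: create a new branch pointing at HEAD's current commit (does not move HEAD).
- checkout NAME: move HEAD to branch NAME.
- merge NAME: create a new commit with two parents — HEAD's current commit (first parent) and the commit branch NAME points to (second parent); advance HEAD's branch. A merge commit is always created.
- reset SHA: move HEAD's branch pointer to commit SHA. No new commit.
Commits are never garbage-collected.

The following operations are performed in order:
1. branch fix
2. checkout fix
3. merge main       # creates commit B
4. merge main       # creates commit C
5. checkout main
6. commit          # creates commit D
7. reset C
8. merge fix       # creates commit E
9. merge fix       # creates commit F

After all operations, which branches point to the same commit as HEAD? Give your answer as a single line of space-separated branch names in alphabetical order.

After op 1 (branch): HEAD=main@A [fix=A main=A]
After op 2 (checkout): HEAD=fix@A [fix=A main=A]
After op 3 (merge): HEAD=fix@B [fix=B main=A]
After op 4 (merge): HEAD=fix@C [fix=C main=A]
After op 5 (checkout): HEAD=main@A [fix=C main=A]
After op 6 (commit): HEAD=main@D [fix=C main=D]
After op 7 (reset): HEAD=main@C [fix=C main=C]
After op 8 (merge): HEAD=main@E [fix=C main=E]
After op 9 (merge): HEAD=main@F [fix=C main=F]

Answer: main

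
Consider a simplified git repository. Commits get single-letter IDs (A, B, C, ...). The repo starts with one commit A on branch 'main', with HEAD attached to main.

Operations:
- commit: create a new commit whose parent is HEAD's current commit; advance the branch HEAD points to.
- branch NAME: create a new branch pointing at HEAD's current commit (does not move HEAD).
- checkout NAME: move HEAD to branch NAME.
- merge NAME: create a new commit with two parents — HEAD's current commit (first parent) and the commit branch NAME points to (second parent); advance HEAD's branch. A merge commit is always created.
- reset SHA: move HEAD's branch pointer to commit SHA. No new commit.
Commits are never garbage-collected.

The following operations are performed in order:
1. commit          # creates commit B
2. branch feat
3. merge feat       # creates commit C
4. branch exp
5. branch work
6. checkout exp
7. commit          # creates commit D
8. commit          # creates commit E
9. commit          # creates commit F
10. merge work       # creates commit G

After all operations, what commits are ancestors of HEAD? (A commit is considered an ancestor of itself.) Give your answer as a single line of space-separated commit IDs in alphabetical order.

After op 1 (commit): HEAD=main@B [main=B]
After op 2 (branch): HEAD=main@B [feat=B main=B]
After op 3 (merge): HEAD=main@C [feat=B main=C]
After op 4 (branch): HEAD=main@C [exp=C feat=B main=C]
After op 5 (branch): HEAD=main@C [exp=C feat=B main=C work=C]
After op 6 (checkout): HEAD=exp@C [exp=C feat=B main=C work=C]
After op 7 (commit): HEAD=exp@D [exp=D feat=B main=C work=C]
After op 8 (commit): HEAD=exp@E [exp=E feat=B main=C work=C]
After op 9 (commit): HEAD=exp@F [exp=F feat=B main=C work=C]
After op 10 (merge): HEAD=exp@G [exp=G feat=B main=C work=C]

Answer: A B C D E F G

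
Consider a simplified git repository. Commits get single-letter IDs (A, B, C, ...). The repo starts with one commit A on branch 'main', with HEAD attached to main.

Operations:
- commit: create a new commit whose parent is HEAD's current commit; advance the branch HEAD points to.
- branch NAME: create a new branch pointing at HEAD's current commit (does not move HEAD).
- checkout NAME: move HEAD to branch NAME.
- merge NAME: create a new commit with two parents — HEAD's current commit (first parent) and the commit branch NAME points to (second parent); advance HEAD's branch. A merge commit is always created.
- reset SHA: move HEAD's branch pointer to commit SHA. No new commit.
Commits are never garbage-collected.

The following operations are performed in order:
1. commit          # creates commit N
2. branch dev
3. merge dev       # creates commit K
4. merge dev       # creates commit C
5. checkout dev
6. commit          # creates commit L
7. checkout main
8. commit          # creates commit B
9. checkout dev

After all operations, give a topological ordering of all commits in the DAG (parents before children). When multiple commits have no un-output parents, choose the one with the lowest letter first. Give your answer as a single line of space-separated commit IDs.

After op 1 (commit): HEAD=main@N [main=N]
After op 2 (branch): HEAD=main@N [dev=N main=N]
After op 3 (merge): HEAD=main@K [dev=N main=K]
After op 4 (merge): HEAD=main@C [dev=N main=C]
After op 5 (checkout): HEAD=dev@N [dev=N main=C]
After op 6 (commit): HEAD=dev@L [dev=L main=C]
After op 7 (checkout): HEAD=main@C [dev=L main=C]
After op 8 (commit): HEAD=main@B [dev=L main=B]
After op 9 (checkout): HEAD=dev@L [dev=L main=B]
commit A: parents=[]
commit B: parents=['C']
commit C: parents=['K', 'N']
commit K: parents=['N', 'N']
commit L: parents=['N']
commit N: parents=['A']

Answer: A N K C B L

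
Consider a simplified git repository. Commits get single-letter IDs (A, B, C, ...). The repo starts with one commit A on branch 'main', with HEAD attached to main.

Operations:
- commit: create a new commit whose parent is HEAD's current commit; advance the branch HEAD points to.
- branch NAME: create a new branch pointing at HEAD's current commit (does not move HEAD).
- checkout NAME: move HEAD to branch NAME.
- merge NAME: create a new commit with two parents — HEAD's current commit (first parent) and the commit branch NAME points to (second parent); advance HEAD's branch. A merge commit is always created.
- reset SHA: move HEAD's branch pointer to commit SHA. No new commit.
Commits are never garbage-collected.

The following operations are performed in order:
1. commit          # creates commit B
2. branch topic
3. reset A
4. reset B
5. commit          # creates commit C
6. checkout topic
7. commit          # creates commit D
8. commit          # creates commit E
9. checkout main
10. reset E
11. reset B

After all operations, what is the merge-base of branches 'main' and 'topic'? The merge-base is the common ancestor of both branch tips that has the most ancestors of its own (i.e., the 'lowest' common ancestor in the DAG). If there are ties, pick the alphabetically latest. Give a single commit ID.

After op 1 (commit): HEAD=main@B [main=B]
After op 2 (branch): HEAD=main@B [main=B topic=B]
After op 3 (reset): HEAD=main@A [main=A topic=B]
After op 4 (reset): HEAD=main@B [main=B topic=B]
After op 5 (commit): HEAD=main@C [main=C topic=B]
After op 6 (checkout): HEAD=topic@B [main=C topic=B]
After op 7 (commit): HEAD=topic@D [main=C topic=D]
After op 8 (commit): HEAD=topic@E [main=C topic=E]
After op 9 (checkout): HEAD=main@C [main=C topic=E]
After op 10 (reset): HEAD=main@E [main=E topic=E]
After op 11 (reset): HEAD=main@B [main=B topic=E]
ancestors(main=B): ['A', 'B']
ancestors(topic=E): ['A', 'B', 'D', 'E']
common: ['A', 'B']

Answer: B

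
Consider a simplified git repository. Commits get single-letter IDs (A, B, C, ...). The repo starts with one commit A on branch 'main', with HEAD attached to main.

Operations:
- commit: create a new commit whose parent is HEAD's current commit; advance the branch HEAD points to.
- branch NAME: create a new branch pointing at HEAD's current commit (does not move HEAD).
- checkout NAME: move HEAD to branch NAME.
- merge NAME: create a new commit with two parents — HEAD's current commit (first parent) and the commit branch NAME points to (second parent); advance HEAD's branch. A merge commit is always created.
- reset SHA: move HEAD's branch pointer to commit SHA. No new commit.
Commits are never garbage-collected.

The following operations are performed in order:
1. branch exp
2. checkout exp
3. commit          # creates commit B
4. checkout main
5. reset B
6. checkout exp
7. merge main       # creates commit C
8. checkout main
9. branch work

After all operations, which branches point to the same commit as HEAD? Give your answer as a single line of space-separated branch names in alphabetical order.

After op 1 (branch): HEAD=main@A [exp=A main=A]
After op 2 (checkout): HEAD=exp@A [exp=A main=A]
After op 3 (commit): HEAD=exp@B [exp=B main=A]
After op 4 (checkout): HEAD=main@A [exp=B main=A]
After op 5 (reset): HEAD=main@B [exp=B main=B]
After op 6 (checkout): HEAD=exp@B [exp=B main=B]
After op 7 (merge): HEAD=exp@C [exp=C main=B]
After op 8 (checkout): HEAD=main@B [exp=C main=B]
After op 9 (branch): HEAD=main@B [exp=C main=B work=B]

Answer: main work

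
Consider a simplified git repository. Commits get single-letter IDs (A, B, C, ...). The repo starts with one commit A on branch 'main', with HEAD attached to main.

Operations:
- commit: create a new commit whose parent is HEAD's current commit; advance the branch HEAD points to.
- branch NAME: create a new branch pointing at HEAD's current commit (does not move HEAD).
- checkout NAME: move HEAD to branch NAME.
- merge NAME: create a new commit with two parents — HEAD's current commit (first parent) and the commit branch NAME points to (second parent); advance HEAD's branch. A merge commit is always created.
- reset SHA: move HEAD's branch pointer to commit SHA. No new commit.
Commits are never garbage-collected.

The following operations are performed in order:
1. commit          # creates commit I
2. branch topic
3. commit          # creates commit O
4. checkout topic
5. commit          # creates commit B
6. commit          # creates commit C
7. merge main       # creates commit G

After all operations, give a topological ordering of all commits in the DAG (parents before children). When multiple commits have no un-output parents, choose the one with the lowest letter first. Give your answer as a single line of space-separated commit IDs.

Answer: A I B C O G

Derivation:
After op 1 (commit): HEAD=main@I [main=I]
After op 2 (branch): HEAD=main@I [main=I topic=I]
After op 3 (commit): HEAD=main@O [main=O topic=I]
After op 4 (checkout): HEAD=topic@I [main=O topic=I]
After op 5 (commit): HEAD=topic@B [main=O topic=B]
After op 6 (commit): HEAD=topic@C [main=O topic=C]
After op 7 (merge): HEAD=topic@G [main=O topic=G]
commit A: parents=[]
commit B: parents=['I']
commit C: parents=['B']
commit G: parents=['C', 'O']
commit I: parents=['A']
commit O: parents=['I']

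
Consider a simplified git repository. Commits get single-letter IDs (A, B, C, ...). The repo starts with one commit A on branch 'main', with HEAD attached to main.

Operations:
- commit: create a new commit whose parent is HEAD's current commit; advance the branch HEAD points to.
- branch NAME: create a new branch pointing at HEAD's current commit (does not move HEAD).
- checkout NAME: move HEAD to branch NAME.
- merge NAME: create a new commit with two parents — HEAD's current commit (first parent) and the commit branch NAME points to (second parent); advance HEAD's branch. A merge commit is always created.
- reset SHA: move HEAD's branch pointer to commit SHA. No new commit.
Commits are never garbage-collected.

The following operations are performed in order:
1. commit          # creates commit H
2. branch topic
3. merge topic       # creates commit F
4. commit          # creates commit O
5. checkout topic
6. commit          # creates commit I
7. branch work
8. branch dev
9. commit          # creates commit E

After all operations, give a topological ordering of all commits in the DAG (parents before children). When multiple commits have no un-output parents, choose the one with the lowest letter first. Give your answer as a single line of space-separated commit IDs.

Answer: A H F I E O

Derivation:
After op 1 (commit): HEAD=main@H [main=H]
After op 2 (branch): HEAD=main@H [main=H topic=H]
After op 3 (merge): HEAD=main@F [main=F topic=H]
After op 4 (commit): HEAD=main@O [main=O topic=H]
After op 5 (checkout): HEAD=topic@H [main=O topic=H]
After op 6 (commit): HEAD=topic@I [main=O topic=I]
After op 7 (branch): HEAD=topic@I [main=O topic=I work=I]
After op 8 (branch): HEAD=topic@I [dev=I main=O topic=I work=I]
After op 9 (commit): HEAD=topic@E [dev=I main=O topic=E work=I]
commit A: parents=[]
commit E: parents=['I']
commit F: parents=['H', 'H']
commit H: parents=['A']
commit I: parents=['H']
commit O: parents=['F']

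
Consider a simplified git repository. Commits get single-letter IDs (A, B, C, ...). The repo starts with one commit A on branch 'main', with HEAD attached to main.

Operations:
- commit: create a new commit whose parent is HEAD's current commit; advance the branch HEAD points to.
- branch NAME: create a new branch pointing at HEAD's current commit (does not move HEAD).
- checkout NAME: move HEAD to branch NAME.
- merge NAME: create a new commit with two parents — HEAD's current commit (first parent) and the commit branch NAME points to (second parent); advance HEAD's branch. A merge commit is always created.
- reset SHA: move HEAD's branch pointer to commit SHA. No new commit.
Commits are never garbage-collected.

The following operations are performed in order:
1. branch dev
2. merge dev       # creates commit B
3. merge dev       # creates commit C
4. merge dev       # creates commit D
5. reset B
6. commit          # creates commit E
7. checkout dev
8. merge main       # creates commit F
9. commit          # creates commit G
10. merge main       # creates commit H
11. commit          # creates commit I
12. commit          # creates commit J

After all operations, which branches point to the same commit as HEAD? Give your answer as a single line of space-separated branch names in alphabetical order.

Answer: dev

Derivation:
After op 1 (branch): HEAD=main@A [dev=A main=A]
After op 2 (merge): HEAD=main@B [dev=A main=B]
After op 3 (merge): HEAD=main@C [dev=A main=C]
After op 4 (merge): HEAD=main@D [dev=A main=D]
After op 5 (reset): HEAD=main@B [dev=A main=B]
After op 6 (commit): HEAD=main@E [dev=A main=E]
After op 7 (checkout): HEAD=dev@A [dev=A main=E]
After op 8 (merge): HEAD=dev@F [dev=F main=E]
After op 9 (commit): HEAD=dev@G [dev=G main=E]
After op 10 (merge): HEAD=dev@H [dev=H main=E]
After op 11 (commit): HEAD=dev@I [dev=I main=E]
After op 12 (commit): HEAD=dev@J [dev=J main=E]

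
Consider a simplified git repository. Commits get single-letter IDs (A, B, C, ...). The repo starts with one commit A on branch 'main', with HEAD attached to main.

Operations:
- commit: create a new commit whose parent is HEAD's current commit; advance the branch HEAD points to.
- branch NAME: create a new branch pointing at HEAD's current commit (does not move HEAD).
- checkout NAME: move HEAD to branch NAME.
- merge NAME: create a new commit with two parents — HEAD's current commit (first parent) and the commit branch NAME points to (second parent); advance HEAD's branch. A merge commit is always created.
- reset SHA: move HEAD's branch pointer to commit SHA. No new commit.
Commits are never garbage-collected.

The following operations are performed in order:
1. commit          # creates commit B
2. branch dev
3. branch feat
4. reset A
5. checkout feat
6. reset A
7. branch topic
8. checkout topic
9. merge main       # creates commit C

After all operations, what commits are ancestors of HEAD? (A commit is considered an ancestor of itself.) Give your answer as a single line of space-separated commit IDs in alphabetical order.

Answer: A C

Derivation:
After op 1 (commit): HEAD=main@B [main=B]
After op 2 (branch): HEAD=main@B [dev=B main=B]
After op 3 (branch): HEAD=main@B [dev=B feat=B main=B]
After op 4 (reset): HEAD=main@A [dev=B feat=B main=A]
After op 5 (checkout): HEAD=feat@B [dev=B feat=B main=A]
After op 6 (reset): HEAD=feat@A [dev=B feat=A main=A]
After op 7 (branch): HEAD=feat@A [dev=B feat=A main=A topic=A]
After op 8 (checkout): HEAD=topic@A [dev=B feat=A main=A topic=A]
After op 9 (merge): HEAD=topic@C [dev=B feat=A main=A topic=C]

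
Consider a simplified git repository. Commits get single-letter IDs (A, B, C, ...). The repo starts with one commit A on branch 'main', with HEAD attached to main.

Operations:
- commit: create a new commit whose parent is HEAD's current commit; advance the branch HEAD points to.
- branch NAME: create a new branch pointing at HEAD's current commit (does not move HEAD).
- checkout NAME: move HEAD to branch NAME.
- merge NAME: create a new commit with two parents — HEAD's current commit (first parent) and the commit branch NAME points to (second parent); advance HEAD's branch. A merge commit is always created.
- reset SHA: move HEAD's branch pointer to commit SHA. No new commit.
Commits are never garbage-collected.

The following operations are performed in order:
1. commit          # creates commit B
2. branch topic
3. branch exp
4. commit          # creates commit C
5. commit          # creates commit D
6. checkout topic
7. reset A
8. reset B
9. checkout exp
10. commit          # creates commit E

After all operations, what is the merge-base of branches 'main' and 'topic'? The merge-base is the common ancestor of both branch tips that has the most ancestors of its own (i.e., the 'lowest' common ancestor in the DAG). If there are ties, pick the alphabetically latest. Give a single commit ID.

After op 1 (commit): HEAD=main@B [main=B]
After op 2 (branch): HEAD=main@B [main=B topic=B]
After op 3 (branch): HEAD=main@B [exp=B main=B topic=B]
After op 4 (commit): HEAD=main@C [exp=B main=C topic=B]
After op 5 (commit): HEAD=main@D [exp=B main=D topic=B]
After op 6 (checkout): HEAD=topic@B [exp=B main=D topic=B]
After op 7 (reset): HEAD=topic@A [exp=B main=D topic=A]
After op 8 (reset): HEAD=topic@B [exp=B main=D topic=B]
After op 9 (checkout): HEAD=exp@B [exp=B main=D topic=B]
After op 10 (commit): HEAD=exp@E [exp=E main=D topic=B]
ancestors(main=D): ['A', 'B', 'C', 'D']
ancestors(topic=B): ['A', 'B']
common: ['A', 'B']

Answer: B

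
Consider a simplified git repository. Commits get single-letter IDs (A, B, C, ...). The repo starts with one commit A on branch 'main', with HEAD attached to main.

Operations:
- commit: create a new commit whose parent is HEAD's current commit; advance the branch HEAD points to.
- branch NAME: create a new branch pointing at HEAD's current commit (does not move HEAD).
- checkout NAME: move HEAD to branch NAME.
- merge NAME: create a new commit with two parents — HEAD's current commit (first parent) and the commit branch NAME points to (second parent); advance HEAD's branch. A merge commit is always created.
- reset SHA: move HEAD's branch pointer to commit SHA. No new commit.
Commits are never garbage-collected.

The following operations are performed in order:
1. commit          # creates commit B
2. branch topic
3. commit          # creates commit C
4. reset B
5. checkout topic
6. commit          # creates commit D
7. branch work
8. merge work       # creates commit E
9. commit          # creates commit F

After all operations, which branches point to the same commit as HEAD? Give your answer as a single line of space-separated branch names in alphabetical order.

Answer: topic

Derivation:
After op 1 (commit): HEAD=main@B [main=B]
After op 2 (branch): HEAD=main@B [main=B topic=B]
After op 3 (commit): HEAD=main@C [main=C topic=B]
After op 4 (reset): HEAD=main@B [main=B topic=B]
After op 5 (checkout): HEAD=topic@B [main=B topic=B]
After op 6 (commit): HEAD=topic@D [main=B topic=D]
After op 7 (branch): HEAD=topic@D [main=B topic=D work=D]
After op 8 (merge): HEAD=topic@E [main=B topic=E work=D]
After op 9 (commit): HEAD=topic@F [main=B topic=F work=D]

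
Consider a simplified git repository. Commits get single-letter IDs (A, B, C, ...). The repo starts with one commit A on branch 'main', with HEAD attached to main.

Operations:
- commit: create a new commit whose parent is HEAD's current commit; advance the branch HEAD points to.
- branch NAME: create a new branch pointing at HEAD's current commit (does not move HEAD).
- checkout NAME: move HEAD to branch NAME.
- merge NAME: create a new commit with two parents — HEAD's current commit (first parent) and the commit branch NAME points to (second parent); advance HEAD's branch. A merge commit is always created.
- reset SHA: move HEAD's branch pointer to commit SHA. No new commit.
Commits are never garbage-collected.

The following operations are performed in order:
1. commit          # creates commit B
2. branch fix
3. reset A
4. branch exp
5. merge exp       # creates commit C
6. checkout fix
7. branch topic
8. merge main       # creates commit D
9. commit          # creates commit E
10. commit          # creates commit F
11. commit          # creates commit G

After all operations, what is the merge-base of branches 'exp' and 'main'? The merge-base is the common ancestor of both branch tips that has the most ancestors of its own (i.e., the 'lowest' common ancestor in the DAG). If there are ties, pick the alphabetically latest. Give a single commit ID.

After op 1 (commit): HEAD=main@B [main=B]
After op 2 (branch): HEAD=main@B [fix=B main=B]
After op 3 (reset): HEAD=main@A [fix=B main=A]
After op 4 (branch): HEAD=main@A [exp=A fix=B main=A]
After op 5 (merge): HEAD=main@C [exp=A fix=B main=C]
After op 6 (checkout): HEAD=fix@B [exp=A fix=B main=C]
After op 7 (branch): HEAD=fix@B [exp=A fix=B main=C topic=B]
After op 8 (merge): HEAD=fix@D [exp=A fix=D main=C topic=B]
After op 9 (commit): HEAD=fix@E [exp=A fix=E main=C topic=B]
After op 10 (commit): HEAD=fix@F [exp=A fix=F main=C topic=B]
After op 11 (commit): HEAD=fix@G [exp=A fix=G main=C topic=B]
ancestors(exp=A): ['A']
ancestors(main=C): ['A', 'C']
common: ['A']

Answer: A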